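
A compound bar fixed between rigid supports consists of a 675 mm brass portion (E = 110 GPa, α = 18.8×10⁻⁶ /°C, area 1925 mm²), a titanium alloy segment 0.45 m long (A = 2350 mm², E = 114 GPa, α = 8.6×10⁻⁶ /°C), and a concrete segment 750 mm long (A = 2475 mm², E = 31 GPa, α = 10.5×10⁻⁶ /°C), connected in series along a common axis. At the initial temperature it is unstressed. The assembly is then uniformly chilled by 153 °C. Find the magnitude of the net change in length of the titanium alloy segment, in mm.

If the supports were absent, the total length change would be Σ αᵢΔT Lᵢ = 18.8×10⁻⁶×153×675 + 8.6×10⁻⁶×153×450 + 10.5×10⁻⁶×153×750 = 3.739 mm.
Since the ends are fixed, an axial force P builds up, equal in every segment, with P · Σ Lᵢ/(AᵢEᵢ) = δ_free.
Σ Lᵢ/(AᵢEᵢ) = 675/(1925×110×10³) + 450/(2350×114×10³) + 750/(2475×31×10³) = 1.464×10⁻⁵ mm/N.
P = 3.739 / 1.464×10⁻⁵ = 255300 N = 255.3 kN, tensile.
For the titanium alloy segment, free thermal change = 8.6×10⁻⁶×153×450 = 0.5921 mm and elastic change from P = 255300×450/(2350×114×10³) = 0.4289 mm; these oppose, so the net change is 0.163 mm (segment shortens).

|ΔL| ≈ 0.163 mm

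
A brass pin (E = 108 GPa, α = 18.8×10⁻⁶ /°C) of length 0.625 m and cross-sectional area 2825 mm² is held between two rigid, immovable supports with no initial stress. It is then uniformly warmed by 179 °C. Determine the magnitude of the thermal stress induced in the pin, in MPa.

σ ≈ 363 MPa (compressive)

Because both ends are immovable the net strain is zero, and the suppressed thermal strain is αΔT = 18.8×10⁻⁶ × 179 = 3365.2×10⁻⁶.
The stress required to suppress this strain is σ = Eε = 108×10³ × 3365.2×10⁻⁶ = 363.4 MPa, compressive since the pin is trying to expand.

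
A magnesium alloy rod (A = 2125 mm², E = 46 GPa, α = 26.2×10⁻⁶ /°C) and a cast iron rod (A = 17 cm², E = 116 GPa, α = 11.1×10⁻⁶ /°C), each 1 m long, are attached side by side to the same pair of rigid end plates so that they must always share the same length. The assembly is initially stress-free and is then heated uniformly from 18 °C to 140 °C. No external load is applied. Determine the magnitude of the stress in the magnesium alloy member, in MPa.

σ ≈ 56.7 MPa (compressive)

Both members must finish at the same length. With the larger α, the magnesium alloy tends to over-expand; the plates restrain it, putting the magnesium alloy in compression and the cast iron in tension. With no external load the two internal forces are equal and opposite, magnitude P.
Equating the net (thermal + elastic) strains gives |α₁ − α₂|·ΔT = P·[1/(A₁E₁) + 1/(A₂E₂)].
|α₁ − α₂|·ΔT = 15.1×10⁻⁶ × 122 = 0.001842.
1/(A₁E₁) + 1/(A₂E₂) = 1/(2125×46×10³) + 1/(1700×116×10³) = 1.53×10⁻⁸ N⁻¹.
So P = 0.001842 / 1.53×10⁻⁸ = 120.4 kN.
σ_{magnesium alloy} = P/A₁ = 120400/2125 = 56.66 MPa, compressive.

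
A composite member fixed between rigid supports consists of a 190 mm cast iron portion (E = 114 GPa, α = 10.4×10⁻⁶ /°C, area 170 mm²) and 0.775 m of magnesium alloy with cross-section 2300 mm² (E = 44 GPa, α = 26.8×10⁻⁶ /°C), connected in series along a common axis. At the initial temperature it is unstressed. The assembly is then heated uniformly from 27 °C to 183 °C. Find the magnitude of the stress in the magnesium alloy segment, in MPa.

σ ≈ 88.4 MPa (compressive)

With the walls removed the bar would change length by δ_free = Σ αᵢΔT Lᵢ = 10.4×10⁻⁶×156×190 + 26.8×10⁻⁶×156×775 = 3.548 mm.
Since the ends are fixed, an axial force P builds up, equal in every segment, with P · Σ Lᵢ/(AᵢEᵢ) = δ_free.
Σ Lᵢ/(AᵢEᵢ) = 190/(170×114×10³) + 775/(2300×44×10³) = 1.746×10⁻⁵ mm/N.
Hence P = δ_free / Σ(L/AE) = 3.548/1.746×10⁻⁵ = 203.2 kN (compressive).
σ_{magnesium alloy} = P / A = 203200 / 2300 = 88.35 MPa.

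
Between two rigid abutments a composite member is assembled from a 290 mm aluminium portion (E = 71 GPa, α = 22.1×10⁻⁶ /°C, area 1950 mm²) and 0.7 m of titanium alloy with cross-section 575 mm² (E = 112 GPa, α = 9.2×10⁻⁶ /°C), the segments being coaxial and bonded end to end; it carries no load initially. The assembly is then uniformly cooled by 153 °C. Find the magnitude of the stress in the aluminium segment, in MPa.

With the walls removed the bar would change length by δ_free = Σ αᵢΔT Lᵢ = 22.1×10⁻⁶×153×290 + 9.2×10⁻⁶×153×700 = 1.966 mm.
Since the ends are fixed, an axial force P builds up, equal in every segment, with P · Σ Lᵢ/(AᵢEᵢ) = δ_free.
The series flexibility is Σ Lᵢ/(AᵢEᵢ) = 290/(1950×71×10³) + 700/(575×112×10³) = 1.296×10⁻⁵ mm/N.
So P = 1.966 / 1.296×10⁻⁵ = 151.6 kN, tensile.
σ_{aluminium} = P / A = 151600 / 1950 = 77.76 MPa.

σ ≈ 77.8 MPa (tensile)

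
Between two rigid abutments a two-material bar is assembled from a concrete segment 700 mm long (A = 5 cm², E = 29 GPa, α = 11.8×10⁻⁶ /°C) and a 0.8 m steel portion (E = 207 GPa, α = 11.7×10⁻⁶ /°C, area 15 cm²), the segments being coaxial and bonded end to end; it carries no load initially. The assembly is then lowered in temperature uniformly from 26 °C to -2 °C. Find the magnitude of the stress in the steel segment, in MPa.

σ ≈ 6.47 MPa (tensile)

Free thermal contraction of the whole bar: Σ αᵢΔT Lᵢ = 11.8×10⁻⁶×28×700 + 11.7×10⁻⁶×28×800 = 0.4934 mm.
The walls prevent any net length change, so an axial force P (same in every segment) develops. Compatibility: P · Σ Lᵢ/(AᵢEᵢ) = δ_free.
Σ Lᵢ/(AᵢEᵢ) = 700/(500×29×10³) + 800/(1500×207×10³) = 5.085×10⁻⁵ mm/N.
Hence P = δ_free / Σ(L/AE) = 0.4934/5.085×10⁻⁵ = 9.702 kN (tensile).
σ_{steel} = P / A = 9702 / 1500 = 6.468 MPa.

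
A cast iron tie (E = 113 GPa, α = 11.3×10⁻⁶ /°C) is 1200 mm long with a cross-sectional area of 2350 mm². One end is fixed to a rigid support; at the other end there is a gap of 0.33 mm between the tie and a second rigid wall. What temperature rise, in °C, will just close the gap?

The gap closes when αΔT L = 0.33 mm, since the tie is still unstressed at that instant.
ΔT = 0.33 / (11.3×10⁻⁶ × 1200) = 24.34 °C.

ΔT ≈ 24.3 °C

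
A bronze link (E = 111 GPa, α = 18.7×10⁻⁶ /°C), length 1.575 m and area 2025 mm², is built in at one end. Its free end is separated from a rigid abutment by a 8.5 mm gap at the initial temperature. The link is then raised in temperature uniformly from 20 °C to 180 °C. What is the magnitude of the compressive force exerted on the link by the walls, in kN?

If the wall were absent the link would grow by αΔT L = 18.7×10⁻⁶ × 160 × 1575 = 4.712 mm.
Since δ_free = 4.71 mm is less than the 8.5 mm gap, the link never touches the wall. No axial force develops.

P ≈ 0 kN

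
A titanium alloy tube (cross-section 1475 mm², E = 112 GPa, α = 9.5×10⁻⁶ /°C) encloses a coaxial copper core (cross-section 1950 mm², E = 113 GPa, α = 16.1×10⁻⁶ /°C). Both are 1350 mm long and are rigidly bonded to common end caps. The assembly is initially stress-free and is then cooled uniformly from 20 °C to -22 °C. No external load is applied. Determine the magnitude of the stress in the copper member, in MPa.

Equilibrium of a rigid end plate with no external load gives equal and opposite internal forces ±P in the two members. Since α_{copper} > α_{titanium alloy}, cooling drives the copper into tension and the titanium alloy into compression.
Compatibility of the two members (thermal + elastic change equal): (α₁ − α₂)ΔT = P·[1/(A₁E₁) + 1/(A₂E₂)].
|α₁ − α₂|·ΔT = 6.6×10⁻⁶ × 42 = 0.0002772.
1/(A₁E₁) + 1/(A₂E₂) = 1/(1475×112×10³) + 1/(1950×113×10³) = 1.059×10⁻⁸ N⁻¹.
P = 0.0002772 / 1.059×10⁻⁸ = 26170 N = 26.17 kN.
σ_{copper} = P/A₂ = 26170/1950 = 13.42 MPa, tensile.

σ ≈ 13.4 MPa (tensile)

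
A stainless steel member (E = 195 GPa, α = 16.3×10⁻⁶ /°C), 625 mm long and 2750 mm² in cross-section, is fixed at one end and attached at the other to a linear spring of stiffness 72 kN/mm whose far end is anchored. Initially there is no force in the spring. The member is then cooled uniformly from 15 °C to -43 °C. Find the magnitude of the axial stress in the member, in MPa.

σ ≈ 14.3 MPa (tensile)

Free thermal contraction: δ_free = αΔT L = 16.3×10⁻⁶ × 58 × 625 = 0.5909 mm.
Let P be the tensile force in the spring. The member extends elastically by PL/(AE) and the spring stretches by P/k; together these equal δ_free.
So P = δ_free / [L/(AE) + 1/k] = 0.5909 / [ 625/(2750×195×10³) + 1/(72×10³) ].
P = 0.5909 / 1.505×10⁻⁵ = 39250 N.
σ = P/A = 39250/2750 = 14.27 MPa.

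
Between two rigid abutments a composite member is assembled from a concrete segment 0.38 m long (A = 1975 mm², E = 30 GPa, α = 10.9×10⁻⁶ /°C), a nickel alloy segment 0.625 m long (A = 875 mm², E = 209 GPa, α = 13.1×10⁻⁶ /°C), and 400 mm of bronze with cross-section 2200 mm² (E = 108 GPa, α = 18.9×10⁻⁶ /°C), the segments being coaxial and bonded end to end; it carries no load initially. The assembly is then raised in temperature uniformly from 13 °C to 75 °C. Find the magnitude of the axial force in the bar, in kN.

P ≈ 107 kN (compressive)

Free thermal expansion of the whole bar: Σ αᵢΔT Lᵢ = 10.9×10⁻⁶×62×380 + 13.1×10⁻⁶×62×625 + 18.9×10⁻⁶×62×400 = 1.233 mm.
Since the ends are fixed, an axial force P builds up, equal in every segment, with P · Σ Lᵢ/(AᵢEᵢ) = δ_free.
The series flexibility is Σ Lᵢ/(AᵢEᵢ) = 380/(1975×30×10³) + 625/(875×209×10³) + 400/(2200×108×10³) = 1.151×10⁻⁵ mm/N.
P = 1.233 / 1.151×10⁻⁵ = 107100 N = 107.1 kN, compressive.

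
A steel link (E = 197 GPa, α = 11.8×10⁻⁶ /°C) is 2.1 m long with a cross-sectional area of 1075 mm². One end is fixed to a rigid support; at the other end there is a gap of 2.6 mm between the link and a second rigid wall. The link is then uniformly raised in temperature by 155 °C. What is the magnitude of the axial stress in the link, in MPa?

σ ≈ 116 MPa (compressive)

If the wall were absent the link would grow by αΔT L = 11.8×10⁻⁶ × 155 × 2100 = 3.841 mm.
After closing the 2.6 mm clearance, 3.841 − 2.6 = 1.241 mm of expansion remains to be suppressed by the wall.
That suppressed elongation corresponds to σ = E·Δ/L = 197×10³ × 1.241/2100 = 116.4 MPa.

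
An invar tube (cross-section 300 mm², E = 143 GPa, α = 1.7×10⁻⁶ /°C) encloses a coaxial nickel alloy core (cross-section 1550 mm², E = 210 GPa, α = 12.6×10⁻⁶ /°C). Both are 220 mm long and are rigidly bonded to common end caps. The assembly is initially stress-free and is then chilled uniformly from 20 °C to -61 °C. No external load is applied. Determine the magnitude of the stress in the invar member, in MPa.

σ ≈ 112 MPa (compressive)

Equilibrium of a rigid end plate with no external load gives equal and opposite internal forces ±P in the two members. Since α_{nickel alloy} > α_{invar}, cooling drives the nickel alloy into tension and the invar into compression.
Setting the final lengths equal and cancelling L: (α₁ − α₂)ΔT = P/(A₁E₁) + P/(A₂E₂).
|α₁ − α₂|·ΔT = 10.9×10⁻⁶ × 81 = 0.0008829.
1/(A₁E₁) + 1/(A₂E₂) = 1/(300×143×10³) + 1/(1550×210×10³) = 2.638×10⁻⁸ N⁻¹.
So P = 0.0008829 / 2.638×10⁻⁸ = 33.47 kN.
σ_{invar} = P/A₁ = 33470/300 = 111.6 MPa, compressive.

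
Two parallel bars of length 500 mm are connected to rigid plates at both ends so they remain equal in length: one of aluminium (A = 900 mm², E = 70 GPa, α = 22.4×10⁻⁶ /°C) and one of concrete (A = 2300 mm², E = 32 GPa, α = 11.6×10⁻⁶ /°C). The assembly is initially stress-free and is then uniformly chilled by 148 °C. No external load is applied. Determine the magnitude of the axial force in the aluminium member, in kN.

P ≈ 54.3 kN (tensile in the aluminium)

The aluminium has the larger α, so on cooling it would change length more than the concrete if both were free. The rigid plates force a common final length, so the aluminium is put into tension and the concrete into compression, with equal and opposite forces P (no external load).
Equating the net (thermal + elastic) strains gives |α₁ − α₂|·ΔT = P·[1/(A₁E₁) + 1/(A₂E₂)].
|α₁ − α₂|·ΔT = 10.8×10⁻⁶ × 148 = 0.001598.
1/(A₁E₁) + 1/(A₂E₂) = 1/(900×70×10³) + 1/(2300×32×10³) = 2.946×10⁻⁸ N⁻¹.
P = 0.001598 / 2.946×10⁻⁸ = 54260 N = 54.26 kN.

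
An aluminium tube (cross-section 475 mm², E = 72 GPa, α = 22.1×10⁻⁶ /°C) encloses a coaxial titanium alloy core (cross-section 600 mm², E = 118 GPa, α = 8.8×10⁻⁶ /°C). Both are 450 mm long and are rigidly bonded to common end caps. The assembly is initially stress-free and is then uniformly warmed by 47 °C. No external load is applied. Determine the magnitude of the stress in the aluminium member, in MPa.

Equilibrium of a rigid end plate with no external load gives equal and opposite internal forces ±P in the two members. Since α_{aluminium} > α_{titanium alloy}, heating drives the aluminium into compression and the titanium alloy into tension.
Setting the final lengths equal and cancelling L: (α₁ − α₂)ΔT = P/(A₁E₁) + P/(A₂E₂).
|α₁ − α₂|·ΔT = 13.3×10⁻⁶ × 47 = 0.0006251.
1/(A₁E₁) + 1/(A₂E₂) = 1/(475×72×10³) + 1/(600×118×10³) = 4.336×10⁻⁸ N⁻¹.
P = 0.0006251 / 4.336×10⁻⁸ = 14420 N = 14.42 kN.
σ_{aluminium} = P/A₁ = 14420/475 = 30.35 MPa, compressive.

σ ≈ 30.3 MPa (compressive)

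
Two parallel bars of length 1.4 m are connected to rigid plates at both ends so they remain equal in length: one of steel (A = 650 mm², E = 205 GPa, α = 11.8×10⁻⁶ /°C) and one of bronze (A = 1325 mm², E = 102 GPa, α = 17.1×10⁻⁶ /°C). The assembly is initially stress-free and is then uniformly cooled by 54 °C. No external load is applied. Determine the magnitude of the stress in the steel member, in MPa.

σ ≈ 29.5 MPa (compressive)

Equilibrium of a rigid end plate with no external load gives equal and opposite internal forces ±P in the two members. Since α_{bronze} > α_{steel}, cooling drives the bronze into tension and the steel into compression.
Setting the final lengths equal and cancelling L: (α₁ − α₂)ΔT = P/(A₁E₁) + P/(A₂E₂).
|α₁ − α₂|·ΔT = 5.3×10⁻⁶ × 54 = 0.0002862.
1/(A₁E₁) + 1/(A₂E₂) = 1/(650×205×10³) + 1/(1325×102×10³) = 1.49×10⁻⁸ N⁻¹.
P = 0.0002862 / 1.49×10⁻⁸ = 19200 N = 19.2 kN.
σ_{steel} = P/A₁ = 19200/650 = 29.54 MPa, compressive.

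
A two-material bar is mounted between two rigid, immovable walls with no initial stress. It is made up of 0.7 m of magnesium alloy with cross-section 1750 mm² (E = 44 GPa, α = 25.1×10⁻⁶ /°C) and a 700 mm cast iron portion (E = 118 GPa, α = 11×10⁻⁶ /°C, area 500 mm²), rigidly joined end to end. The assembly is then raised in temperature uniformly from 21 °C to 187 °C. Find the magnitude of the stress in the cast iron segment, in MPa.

σ ≈ 400 MPa (compressive)

With the walls removed the bar would change length by δ_free = Σ αᵢΔT Lᵢ = 25.1×10⁻⁶×166×700 + 11×10⁻⁶×166×700 = 4.195 mm.
Since the ends are fixed, an axial force P builds up, equal in every segment, with P · Σ Lᵢ/(AᵢEᵢ) = δ_free.
Σ Lᵢ/(AᵢEᵢ) = 700/(1750×44×10³) + 700/(500×118×10³) = 2.096×10⁻⁵ mm/N.
So P = 4.195 / 2.096×10⁻⁵ = 200.2 kN, compressive.
σ_{cast iron} = P / A = 200200 / 500 = 400.4 MPa.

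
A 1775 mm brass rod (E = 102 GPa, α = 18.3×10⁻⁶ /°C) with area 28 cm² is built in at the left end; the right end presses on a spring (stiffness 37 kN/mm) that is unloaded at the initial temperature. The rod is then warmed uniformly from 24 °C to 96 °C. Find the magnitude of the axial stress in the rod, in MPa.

σ ≈ 25.1 MPa (compressive)

Free thermal expansion: δ_free = αΔT L = 18.3×10⁻⁶ × 72 × 1775 = 2.339 mm.
With a force P in the spring, the elastic change of the rod is PL/(AE) and that of the spring is P/k; compatibility requires their sum to equal δ_free.
P [ L/(AE) + 1/k ] = δ_free → P [ 1775/(2800×102×10³) + 1/(37×10³) ] = 2.339.
P = 2.339 / 3.324×10⁻⁵ = 70350 N.
σ = P/A = 70350/2800 = 25.13 MPa.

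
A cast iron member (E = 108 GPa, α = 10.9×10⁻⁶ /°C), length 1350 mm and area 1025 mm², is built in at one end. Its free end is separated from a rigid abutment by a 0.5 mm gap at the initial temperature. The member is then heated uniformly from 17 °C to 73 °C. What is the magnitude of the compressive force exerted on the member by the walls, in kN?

P ≈ 26.6 kN

Free thermal elongation = αΔT L = 10.9×10⁻⁶ × 56 × 1350 = 0.824 mm.
The gap closes (δ_free > 0.5 mm) and the wall then resists a further 0.824 − 0.5 = 0.324 mm of expansion.
So σ = E(δ_free − g)/L = 108×10³ × 0.324/1350 = 25.92 MPa.
Force on the wall = σA = 25.92 × 1025 mm² = 26.57 kN.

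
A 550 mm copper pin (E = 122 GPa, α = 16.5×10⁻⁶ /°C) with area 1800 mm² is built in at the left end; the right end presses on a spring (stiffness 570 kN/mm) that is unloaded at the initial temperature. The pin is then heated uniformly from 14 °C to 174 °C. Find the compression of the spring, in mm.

The unrestrained thermal change is αΔT L = 16.5×10⁻⁶ × 160 × 550 = 1.452 mm.
Let P be the compressive force at the spring. The pin shortens elastically by PL/(AE) and the spring compresses by P/k; together these equal δ_free.
So P = δ_free / [L/(AE) + 1/k] = 1.452 / [ 550/(1800×122×10³) + 1/(570×10³) ].
P = 1.452 / 4.259×10⁻⁶ = 340900 N.
Spring compression = P/k = 340900/(570×10³) = 0.5981 mm.

δ ≈ 0.598 mm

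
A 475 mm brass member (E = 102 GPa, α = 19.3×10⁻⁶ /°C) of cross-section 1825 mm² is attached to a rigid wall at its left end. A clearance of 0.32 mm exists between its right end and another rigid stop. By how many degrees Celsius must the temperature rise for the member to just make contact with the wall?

ΔT ≈ 34.9 °C

Contact occurs when the free expansion equals the gap: αΔT L = 0.32 mm.
ΔT = 0.32 / (19.3×10⁻⁶ × 475) = 34.91 °C.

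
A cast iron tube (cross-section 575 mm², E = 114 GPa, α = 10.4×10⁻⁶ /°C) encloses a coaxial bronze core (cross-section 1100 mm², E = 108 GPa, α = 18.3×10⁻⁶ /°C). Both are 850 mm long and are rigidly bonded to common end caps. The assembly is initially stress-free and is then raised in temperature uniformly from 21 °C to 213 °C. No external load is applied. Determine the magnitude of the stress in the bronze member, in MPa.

σ ≈ 58.2 MPa (compressive)

The bronze has the larger α, so on heating it would change length more than the cast iron if both were free. The rigid plates force a common final length, so the bronze is put into compression and the cast iron into tension, with equal and opposite forces P (no external load).
Equating the net (thermal + elastic) strains gives |α₁ − α₂|·ΔT = P·[1/(A₁E₁) + 1/(A₂E₂)].
|α₁ − α₂|·ΔT = 7.9×10⁻⁶ × 192 = 0.001517.
1/(A₁E₁) + 1/(A₂E₂) = 1/(575×114×10³) + 1/(1100×108×10³) = 2.367×10⁻⁸ N⁻¹.
So P = 0.001517 / 2.367×10⁻⁸ = 64.07 kN.
σ_{bronze} = P/A₂ = 64070/1100 = 58.25 MPa, compressive.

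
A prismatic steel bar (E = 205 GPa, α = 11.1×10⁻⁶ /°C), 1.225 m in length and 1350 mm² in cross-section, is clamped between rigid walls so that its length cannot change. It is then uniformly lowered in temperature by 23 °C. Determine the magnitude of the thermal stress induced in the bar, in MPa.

The supports are rigid, so the total axial strain is zero. The restrained thermal strain is ε = αΔT = 11.1×10⁻⁶ × 23 = 255.3×10⁻⁶.
The stress required to suppress this strain is σ = Eε = 205×10³ × 255.3×10⁻⁶ = 52.34 MPa, tensile since the bar is trying to contract.

σ ≈ 52.3 MPa (tensile)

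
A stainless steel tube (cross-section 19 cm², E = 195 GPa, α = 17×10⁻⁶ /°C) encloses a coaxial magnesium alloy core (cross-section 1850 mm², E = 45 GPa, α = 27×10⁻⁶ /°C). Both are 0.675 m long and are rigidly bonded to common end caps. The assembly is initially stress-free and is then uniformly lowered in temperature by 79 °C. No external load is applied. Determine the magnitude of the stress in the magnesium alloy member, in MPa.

Both members must finish at the same length. With the larger α, the magnesium alloy tends to over-contract; the plates restrain it, putting the magnesium alloy in tension and the stainless steel in compression. With no external load the two internal forces are equal and opposite, magnitude P.
Compatibility of the two members (thermal + elastic change equal): (α₁ − α₂)ΔT = P·[1/(A₁E₁) + 1/(A₂E₂)].
|α₁ − α₂|·ΔT = 10×10⁻⁶ × 79 = 0.00079.
1/(A₁E₁) + 1/(A₂E₂) = 1/(1900×195×10³) + 1/(1850×45×10³) = 1.471×10⁻⁸ N⁻¹.
So P = 0.00079 / 1.471×10⁻⁸ = 53.7 kN.
σ_{magnesium alloy} = P/A₂ = 53700/1850 = 29.03 MPa, tensile.

σ ≈ 29 MPa (tensile)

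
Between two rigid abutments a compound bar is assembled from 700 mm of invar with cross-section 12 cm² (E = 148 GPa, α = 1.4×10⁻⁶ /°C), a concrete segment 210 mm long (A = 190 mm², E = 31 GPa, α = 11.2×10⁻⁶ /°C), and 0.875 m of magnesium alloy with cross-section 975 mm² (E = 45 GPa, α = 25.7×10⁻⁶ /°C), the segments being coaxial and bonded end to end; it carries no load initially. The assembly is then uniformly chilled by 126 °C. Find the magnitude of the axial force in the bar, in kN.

If the supports were absent, the total length change would be Σ αᵢΔT Lᵢ = 1.4×10⁻⁶×126×700 + 11.2×10⁻⁶×126×210 + 25.7×10⁻⁶×126×875 = 3.253 mm.
Since the ends are fixed, an axial force P builds up, equal in every segment, with P · Σ Lᵢ/(AᵢEᵢ) = δ_free.
The series flexibility is Σ Lᵢ/(AᵢEᵢ) = 700/(1200×148×10³) + 210/(190×31×10³) + 875/(975×45×10³) = 5.954×10⁻⁵ mm/N.
Hence P = δ_free / Σ(L/AE) = 3.253/5.954×10⁻⁵ = 54.64 kN (tensile).

P ≈ 54.6 kN (tensile)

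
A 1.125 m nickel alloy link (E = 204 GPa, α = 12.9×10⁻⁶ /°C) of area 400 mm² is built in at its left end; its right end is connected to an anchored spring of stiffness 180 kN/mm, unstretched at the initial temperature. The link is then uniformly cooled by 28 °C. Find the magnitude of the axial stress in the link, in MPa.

The unrestrained thermal change is αΔT L = 12.9×10⁻⁶ × 28 × 1125 = 0.4063 mm.
Let P be the tensile force in the spring. The link extends elastically by PL/(AE) and the spring stretches by P/k; together these equal δ_free.
P [ L/(AE) + 1/k ] = δ_free → P [ 1125/(400×204×10³) + 1/(180×10³) ] = 0.4063.
P = 0.4063 / 1.934×10⁻⁵ = 21010 N.
σ = P/A = 21010/400 = 52.52 MPa.

σ ≈ 52.5 MPa (tensile)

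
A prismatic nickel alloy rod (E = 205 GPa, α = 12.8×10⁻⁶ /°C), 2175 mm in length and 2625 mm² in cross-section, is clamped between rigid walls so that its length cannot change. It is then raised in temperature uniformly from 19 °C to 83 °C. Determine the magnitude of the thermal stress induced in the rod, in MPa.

σ ≈ 168 MPa (compressive)

The supports are rigid, so the total axial strain is zero. The restrained thermal strain is ε = αΔT = 12.8×10⁻⁶ × 64 = 819.2×10⁻⁶.
The stress required to suppress this strain is σ = Eε = 205×10³ × 819.2×10⁻⁶ = 167.9 MPa, compressive since the rod is trying to expand.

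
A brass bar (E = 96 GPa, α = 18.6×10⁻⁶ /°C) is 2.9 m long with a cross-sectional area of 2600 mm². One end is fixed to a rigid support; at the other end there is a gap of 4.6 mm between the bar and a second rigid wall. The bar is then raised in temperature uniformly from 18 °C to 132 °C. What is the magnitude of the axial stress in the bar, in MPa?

σ ≈ 51.3 MPa (compressive)

Free thermal elongation = αΔT L = 18.6×10⁻⁶ × 114 × 2900 = 6.149 mm.
This exceeds the 4.6 mm gap, so the wall pushes back. The portion of expansion that must be recovered elastically is δ_free − gap = 6.149 − 4.6 = 1.549 mm.
That suppressed elongation corresponds to σ = E·Δ/L = 96×10³ × 1.549/2900 = 51.28 MPa.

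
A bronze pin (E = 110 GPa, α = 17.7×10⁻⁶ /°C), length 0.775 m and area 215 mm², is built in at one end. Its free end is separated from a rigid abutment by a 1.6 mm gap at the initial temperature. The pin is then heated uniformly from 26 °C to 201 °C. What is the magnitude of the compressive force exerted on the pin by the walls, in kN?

P ≈ 24.4 kN

If the wall were absent the pin would grow by αΔT L = 17.7×10⁻⁶ × 175 × 775 = 2.401 mm.
This exceeds the 1.6 mm gap, so the wall pushes back. The portion of expansion that must be recovered elastically is δ_free − gap = 2.401 − 1.6 = 0.8006 mm.
Compatibility: PL/(AE) = 0.8006 mm, so σ = P/A = E × (0.8006/775) = 113.6 MPa.
P = σA = 113.6 × 215 = 24.43 kN.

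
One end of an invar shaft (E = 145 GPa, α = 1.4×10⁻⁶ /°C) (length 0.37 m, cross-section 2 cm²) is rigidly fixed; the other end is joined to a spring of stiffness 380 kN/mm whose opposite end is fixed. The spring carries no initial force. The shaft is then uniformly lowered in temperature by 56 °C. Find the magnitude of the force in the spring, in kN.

If the spring were absent the shaft would shorten by αΔT L = 1.4×10⁻⁶ × 56 × 370 = 0.02901 mm.
Let P be the tensile force in the spring. The shaft extends elastically by PL/(AE) and the spring stretches by P/k; together these equal δ_free.
P [ L/(AE) + 1/k ] = δ_free → P [ 370/(200×145×10³) + 1/(380×10³) ] = 0.02901.
P = 0.02901 / 1.539×10⁻⁵ = 1885 N.

P ≈ 1.88 kN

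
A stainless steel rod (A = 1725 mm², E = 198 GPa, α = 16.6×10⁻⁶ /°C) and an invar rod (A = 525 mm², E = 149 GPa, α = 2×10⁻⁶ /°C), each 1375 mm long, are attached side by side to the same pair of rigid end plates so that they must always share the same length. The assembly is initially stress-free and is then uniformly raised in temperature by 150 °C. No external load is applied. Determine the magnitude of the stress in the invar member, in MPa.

σ ≈ 266 MPa (tensile)

The stainless steel has the larger α, so on heating it would change length more than the invar if both were free. The rigid plates force a common final length, so the stainless steel is put into compression and the invar into tension, with equal and opposite forces P (no external load).
Setting the final lengths equal and cancelling L: (α₁ − α₂)ΔT = P/(A₁E₁) + P/(A₂E₂).
|α₁ − α₂|·ΔT = 14.6×10⁻⁶ × 150 = 0.00219.
1/(A₁E₁) + 1/(A₂E₂) = 1/(1725×198×10³) + 1/(525×149×10³) = 1.571×10⁻⁸ N⁻¹.
P = 0.00219 / 1.571×10⁻⁸ = 139400 N = 139.4 kN.
σ_{invar} = P/A₂ = 139400/525 = 265.5 MPa, tensile.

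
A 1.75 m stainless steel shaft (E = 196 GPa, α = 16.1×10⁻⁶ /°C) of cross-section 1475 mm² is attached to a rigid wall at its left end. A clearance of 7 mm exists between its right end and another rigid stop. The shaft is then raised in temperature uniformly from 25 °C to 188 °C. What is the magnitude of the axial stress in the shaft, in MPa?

Free thermal elongation = αΔT L = 16.1×10⁻⁶ × 163 × 1750 = 4.593 mm.
Since δ_free = 4.59 mm is less than the 7 mm gap, the shaft never touches the wall. No axial force develops.

σ ≈ 0 MPa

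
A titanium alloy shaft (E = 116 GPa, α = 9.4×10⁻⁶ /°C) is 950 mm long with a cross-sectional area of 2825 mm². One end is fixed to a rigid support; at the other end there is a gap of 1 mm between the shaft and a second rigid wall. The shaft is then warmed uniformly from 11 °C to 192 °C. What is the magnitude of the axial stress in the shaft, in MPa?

If the wall were absent the shaft would grow by αΔT L = 9.4×10⁻⁶ × 181 × 950 = 1.616 mm.
The gap closes (δ_free > 1 mm) and the wall then resists a further 1.616 − 1 = 0.6163 mm of expansion.
That suppressed elongation corresponds to σ = E·Δ/L = 116×10³ × 0.6163/950 = 75.26 MPa.

σ ≈ 75.3 MPa (compressive)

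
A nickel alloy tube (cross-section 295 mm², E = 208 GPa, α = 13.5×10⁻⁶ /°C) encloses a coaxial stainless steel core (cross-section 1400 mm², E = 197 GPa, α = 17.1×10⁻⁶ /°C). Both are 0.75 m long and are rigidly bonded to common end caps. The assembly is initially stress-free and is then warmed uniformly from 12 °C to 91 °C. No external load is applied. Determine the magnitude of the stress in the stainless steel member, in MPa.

Both members must finish at the same length. With the larger α, the stainless steel tends to over-expand; the plates restrain it, putting the stainless steel in compression and the nickel alloy in tension. With no external load the two internal forces are equal and opposite, magnitude P.
Compatibility of the two members (thermal + elastic change equal): (α₁ − α₂)ΔT = P·[1/(A₁E₁) + 1/(A₂E₂)].
|α₁ − α₂|·ΔT = 3.6×10⁻⁶ × 79 = 0.0002844.
1/(A₁E₁) + 1/(A₂E₂) = 1/(295×208×10³) + 1/(1400×197×10³) = 1.992×10⁻⁸ N⁻¹.
So P = 0.0002844 / 1.992×10⁻⁸ = 14.27 kN.
σ_{stainless steel} = P/A₂ = 14270/1400 = 10.2 MPa, compressive.

σ ≈ 10.2 MPa (compressive)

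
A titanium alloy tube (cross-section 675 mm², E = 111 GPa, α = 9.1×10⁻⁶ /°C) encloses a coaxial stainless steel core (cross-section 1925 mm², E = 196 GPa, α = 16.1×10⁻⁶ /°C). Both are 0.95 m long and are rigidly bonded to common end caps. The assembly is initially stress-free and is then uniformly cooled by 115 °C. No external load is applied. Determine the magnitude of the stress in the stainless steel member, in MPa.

σ ≈ 26.1 MPa (tensile)

Both members must finish at the same length. With the larger α, the stainless steel tends to over-contract; the plates restrain it, putting the stainless steel in tension and the titanium alloy in compression. With no external load the two internal forces are equal and opposite, magnitude P.
Setting the final lengths equal and cancelling L: (α₁ − α₂)ΔT = P/(A₁E₁) + P/(A₂E₂).
|α₁ − α₂|·ΔT = 7×10⁻⁶ × 115 = 0.000805.
1/(A₁E₁) + 1/(A₂E₂) = 1/(675×111×10³) + 1/(1925×196×10³) = 1.6×10⁻⁸ N⁻¹.
So P = 0.000805 / 1.6×10⁻⁸ = 50.32 kN.
σ_{stainless steel} = P/A₂ = 50320/1925 = 26.14 MPa, tensile.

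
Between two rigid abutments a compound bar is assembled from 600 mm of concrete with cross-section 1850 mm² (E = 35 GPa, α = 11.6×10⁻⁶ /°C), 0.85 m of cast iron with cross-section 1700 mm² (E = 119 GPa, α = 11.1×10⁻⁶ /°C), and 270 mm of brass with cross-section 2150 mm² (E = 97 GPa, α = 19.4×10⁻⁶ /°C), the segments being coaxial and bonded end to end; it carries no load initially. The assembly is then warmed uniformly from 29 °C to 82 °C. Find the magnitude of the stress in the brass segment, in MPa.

If the supports were absent, the total length change would be Σ αᵢΔT Lᵢ = 11.6×10⁻⁶×53×600 + 11.1×10⁻⁶×53×850 + 19.4×10⁻⁶×53×270 = 1.147 mm.
The walls prevent any net length change, so an axial force P (same in every segment) develops. Compatibility: P · Σ Lᵢ/(AᵢEᵢ) = δ_free.
The series flexibility is Σ Lᵢ/(AᵢEᵢ) = 600/(1850×35×10³) + 850/(1700×119×10³) + 270/(2150×97×10³) = 1.476×10⁻⁵ mm/N.
So P = 1.147 / 1.476×10⁻⁵ = 77.67 kN, compressive.
σ_{brass} = P / A = 77670 / 2150 = 36.12 MPa.

σ ≈ 36.1 MPa (compressive)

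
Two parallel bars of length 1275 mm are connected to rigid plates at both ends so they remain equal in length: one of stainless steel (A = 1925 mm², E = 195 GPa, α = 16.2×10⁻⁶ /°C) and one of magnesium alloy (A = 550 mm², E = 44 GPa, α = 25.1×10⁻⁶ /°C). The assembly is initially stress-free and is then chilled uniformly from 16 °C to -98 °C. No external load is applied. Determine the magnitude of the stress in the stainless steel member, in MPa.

Both members must finish at the same length. With the larger α, the magnesium alloy tends to over-contract; the plates restrain it, putting the magnesium alloy in tension and the stainless steel in compression. With no external load the two internal forces are equal and opposite, magnitude P.
Compatibility of the two members (thermal + elastic change equal): (α₁ − α₂)ΔT = P·[1/(A₁E₁) + 1/(A₂E₂)].
|α₁ − α₂|·ΔT = 8.9×10⁻⁶ × 114 = 0.001015.
1/(A₁E₁) + 1/(A₂E₂) = 1/(1925×195×10³) + 1/(550×44×10³) = 4.399×10⁻⁸ N⁻¹.
So P = 0.001015 / 4.399×10⁻⁸ = 23.07 kN.
σ_{stainless steel} = P/A₁ = 23070/1925 = 11.98 MPa, compressive.

σ ≈ 12 MPa (compressive)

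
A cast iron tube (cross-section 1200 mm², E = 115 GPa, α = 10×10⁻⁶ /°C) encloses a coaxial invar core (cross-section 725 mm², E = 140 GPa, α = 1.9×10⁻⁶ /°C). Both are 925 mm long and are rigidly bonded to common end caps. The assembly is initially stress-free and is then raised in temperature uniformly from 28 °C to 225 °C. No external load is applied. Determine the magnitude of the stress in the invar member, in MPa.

σ ≈ 129 MPa (tensile)

Both members must finish at the same length. With the larger α, the cast iron tends to over-expand; the plates restrain it, putting the cast iron in compression and the invar in tension. With no external load the two internal forces are equal and opposite, magnitude P.
Compatibility of the two members (thermal + elastic change equal): (α₁ − α₂)ΔT = P·[1/(A₁E₁) + 1/(A₂E₂)].
|α₁ − α₂|·ΔT = 8.1×10⁻⁶ × 197 = 0.001596.
1/(A₁E₁) + 1/(A₂E₂) = 1/(1200×115×10³) + 1/(725×140×10³) = 1.71×10⁻⁸ N⁻¹.
P = 0.001596 / 1.71×10⁻⁸ = 93320 N = 93.32 kN.
σ_{invar} = P/A₂ = 93320/725 = 128.7 MPa, tensile.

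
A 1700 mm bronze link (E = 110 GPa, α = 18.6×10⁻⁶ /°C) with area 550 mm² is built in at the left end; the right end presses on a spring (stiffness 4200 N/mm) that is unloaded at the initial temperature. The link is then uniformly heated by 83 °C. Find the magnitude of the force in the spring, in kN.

The unrestrained thermal change is αΔT L = 18.6×10⁻⁶ × 83 × 1700 = 2.624 mm.
With a force P in the spring, the elastic change of the link is PL/(AE) and that of the spring is P/k; compatibility requires their sum to equal δ_free.
P [ L/(AE) + 1/k ] = δ_free → P [ 1700/(550×110×10³) + 1/(4200) ] = 2.624.
P = 2.624 / 0.0002662 = 9859 N.

P ≈ 9.86 kN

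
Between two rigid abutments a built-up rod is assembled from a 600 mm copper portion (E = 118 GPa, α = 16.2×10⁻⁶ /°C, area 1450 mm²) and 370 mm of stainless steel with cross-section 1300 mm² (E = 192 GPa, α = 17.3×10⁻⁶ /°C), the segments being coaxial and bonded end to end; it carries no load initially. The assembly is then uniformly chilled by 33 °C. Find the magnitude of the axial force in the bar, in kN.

P ≈ 107 kN (tensile)

If the supports were absent, the total length change would be Σ αᵢΔT Lᵢ = 16.2×10⁻⁶×33×600 + 17.3×10⁻⁶×33×370 = 0.532 mm.
The rigid supports impose zero overall length change; the single axial force P common to all segments must satisfy P Σ Lᵢ/(AᵢEᵢ) = δ_free.
Σ Lᵢ/(AᵢEᵢ) = 600/(1450×118×10³) + 370/(1300×192×10³) = 4.989×10⁻⁶ mm/N.
P = 0.532 / 4.989×10⁻⁶ = 106600 N = 106.6 kN, tensile.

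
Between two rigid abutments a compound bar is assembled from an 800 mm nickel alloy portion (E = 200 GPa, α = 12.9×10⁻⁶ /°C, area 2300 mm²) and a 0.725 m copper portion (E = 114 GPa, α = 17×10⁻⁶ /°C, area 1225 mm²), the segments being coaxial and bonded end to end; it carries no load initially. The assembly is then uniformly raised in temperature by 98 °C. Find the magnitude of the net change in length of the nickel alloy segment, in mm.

|ΔL| ≈ 0.454 mm

Free thermal expansion of the whole bar: Σ αᵢΔT Lᵢ = 12.9×10⁻⁶×98×800 + 17×10⁻⁶×98×725 = 2.219 mm.
Since the ends are fixed, an axial force P builds up, equal in every segment, with P · Σ Lᵢ/(AᵢEᵢ) = δ_free.
The series flexibility is Σ Lᵢ/(AᵢEᵢ) = 800/(2300×200×10³) + 725/(1225×114×10³) = 6.931×10⁻⁶ mm/N.
So P = 2.219 / 6.931×10⁻⁶ = 320.2 kN, compressive.
For the nickel alloy segment, free thermal change = 12.9×10⁻⁶×98×800 = 1.011 mm and elastic change from P = 320200×800/(2300×200×10³) = 0.5569 mm; these oppose, so the net change is 0.454 mm (segment lengthens).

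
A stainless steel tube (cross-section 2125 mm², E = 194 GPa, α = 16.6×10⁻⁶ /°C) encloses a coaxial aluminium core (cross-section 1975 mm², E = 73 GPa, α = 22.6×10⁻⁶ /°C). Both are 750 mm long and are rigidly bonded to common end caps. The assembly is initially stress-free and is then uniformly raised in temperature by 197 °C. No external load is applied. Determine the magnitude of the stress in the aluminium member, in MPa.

σ ≈ 63.9 MPa (compressive)

Equilibrium of a rigid end plate with no external load gives equal and opposite internal forces ±P in the two members. Since α_{aluminium} > α_{stainless steel}, heating drives the aluminium into compression and the stainless steel into tension.
Compatibility of the two members (thermal + elastic change equal): (α₁ − α₂)ΔT = P·[1/(A₁E₁) + 1/(A₂E₂)].
|α₁ − α₂|·ΔT = 6×10⁻⁶ × 197 = 0.001182.
1/(A₁E₁) + 1/(A₂E₂) = 1/(2125×194×10³) + 1/(1975×73×10³) = 9.362×10⁻⁹ N⁻¹.
P = 0.001182 / 9.362×10⁻⁹ = 126300 N = 126.3 kN.
σ_{aluminium} = P/A₂ = 126300/1975 = 63.93 MPa, compressive.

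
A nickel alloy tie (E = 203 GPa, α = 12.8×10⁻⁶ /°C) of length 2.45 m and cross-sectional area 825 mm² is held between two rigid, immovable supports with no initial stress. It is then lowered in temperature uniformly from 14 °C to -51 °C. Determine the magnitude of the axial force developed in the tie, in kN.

P ≈ 139 kN (tensile)

Full restraint means ε = 0, so the stress is σ = EαΔT = 203×10³ × 12.8×10⁻⁶ × 65 = 168.9 MPa.
Then P = σA = 168.9 × 825 mm² = 139.3 kN, tensile.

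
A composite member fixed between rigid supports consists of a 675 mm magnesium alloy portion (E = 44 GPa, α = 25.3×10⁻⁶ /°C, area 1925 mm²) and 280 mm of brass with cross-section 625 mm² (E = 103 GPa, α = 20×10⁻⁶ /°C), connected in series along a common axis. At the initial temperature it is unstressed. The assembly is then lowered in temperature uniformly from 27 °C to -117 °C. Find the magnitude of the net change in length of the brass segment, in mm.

|ΔL| ≈ 0.347 mm

With the walls removed the bar would change length by δ_free = Σ αᵢΔT Lᵢ = 25.3×10⁻⁶×144×675 + 20×10⁻⁶×144×280 = 3.266 mm.
Since the ends are fixed, an axial force P builds up, equal in every segment, with P · Σ Lᵢ/(AᵢEᵢ) = δ_free.
Σ Lᵢ/(AᵢEᵢ) = 675/(1925×44×10³) + 280/(625×103×10³) = 1.232×10⁻⁵ mm/N.
P = 3.266 / 1.232×10⁻⁵ = 265100 N = 265.1 kN, tensile.
For the brass segment, free thermal change = 20×10⁻⁶×144×280 = 0.8064 mm and elastic change from P = 265100×280/(625×103×10³) = 1.153 mm; these oppose, so the net change is 0.347 mm (segment lengthens).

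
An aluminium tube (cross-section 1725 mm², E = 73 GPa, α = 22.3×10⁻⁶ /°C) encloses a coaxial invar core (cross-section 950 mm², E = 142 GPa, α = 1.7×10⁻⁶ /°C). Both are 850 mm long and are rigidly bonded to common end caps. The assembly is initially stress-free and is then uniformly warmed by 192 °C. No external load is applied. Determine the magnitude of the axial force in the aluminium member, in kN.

P ≈ 258 kN (compressive in the aluminium)

The aluminium has the larger α, so on heating it would change length more than the invar if both were free. The rigid plates force a common final length, so the aluminium is put into compression and the invar into tension, with equal and opposite forces P (no external load).
Equating the net (thermal + elastic) strains gives |α₁ − α₂|·ΔT = P·[1/(A₁E₁) + 1/(A₂E₂)].
|α₁ − α₂|·ΔT = 20.6×10⁻⁶ × 192 = 0.003955.
1/(A₁E₁) + 1/(A₂E₂) = 1/(1725×73×10³) + 1/(950×142×10³) = 1.535×10⁻⁸ N⁻¹.
So P = 0.003955 / 1.535×10⁻⁸ = 257.6 kN.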